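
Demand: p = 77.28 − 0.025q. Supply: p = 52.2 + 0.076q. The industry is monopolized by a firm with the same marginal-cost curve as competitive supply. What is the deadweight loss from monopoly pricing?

122.59

Competitive equilibrium: 77.28 − 0.025q = 52.2 + 0.076q → q* = 248.3168, p* = 71.0721.
Marginal revenue: MR = 77.28 − 0.05q. Set MR = MC: 77.28 − 0.05q = 52.2 + 0.076q → q_m = 199.0476.
Price p_m = 77.28 − 0.025·199.0476 = 72.3038; MC(q_m) = 52.2 + 0.076·199.0476 = 67.3276.
Competitive q* = 248.3168, so Δq = 49.2692; wedge = 72.3038 − 67.3276 = 4.9762.
DWL = ½ × 49.2692 × 4.9762 = 122.59.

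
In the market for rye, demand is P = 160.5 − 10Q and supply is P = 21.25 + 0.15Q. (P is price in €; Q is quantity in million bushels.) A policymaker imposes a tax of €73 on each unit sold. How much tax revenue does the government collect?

€476.48 million

Competitive equilibrium: 160.5 − 10Q = 21.25 + 0.15Q → Q* = 13.7192, P* = 23.3079.
With the tax, the buyer price exceeds the seller price by 73: (160.5 − 10Q) − (21.25 + 0.15Q) = 73 → Q' = 6.5271.
Tax revenue = 73 × 6.5271 = €476.48 million.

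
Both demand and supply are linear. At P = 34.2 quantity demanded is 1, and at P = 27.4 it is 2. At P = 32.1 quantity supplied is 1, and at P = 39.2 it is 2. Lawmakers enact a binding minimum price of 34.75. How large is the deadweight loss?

0.37

Demand slope = (27.4 − 34.2)/(2 − 1) = −6.8, so P = 41 − 6.8Q.
Supply slope = (39.2 − 32.1)/(2 − 1) = 7.1, so P = 25 + 7.1Q.
Competitive equilibrium: 41 − 6.8Q = 25 + 7.1Q → Q* = 1.1511, P* = 33.1727.
At the floor P = 34.75, quantity demanded = (41 − 34.75)/6.8 = 0.9191.
Sellers' marginal cost at Q' = 0.9191: 25 + 7.1·0.9191 = 31.5256.
ΔQ = 1.1511 − 0.9191 = 0.232; wedge = 34.75 − 31.5256 = 3.2244.
The triangle = ½ × 0.232 × 3.2244 = 0.37.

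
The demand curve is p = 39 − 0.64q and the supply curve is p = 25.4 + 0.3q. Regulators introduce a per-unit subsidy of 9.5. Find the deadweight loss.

48.01

Competitive equilibrium: 39 − 0.64q = 25.4 + 0.3q → q* = 14.4681, p* = 29.7404.
The subsidy lowers effective supply by 9.5: p = 15.9 + 0.3q.
New quantity: 39 − 0.64q = 15.9 + 0.3q → q' = 24.5745.
Overproduction Δq = 24.5745 − 14.4681 = 10.1064; wedge = subsidy = 9.5.
Deadweight loss = ½ × 10.1064 × 9.5 = 48.01.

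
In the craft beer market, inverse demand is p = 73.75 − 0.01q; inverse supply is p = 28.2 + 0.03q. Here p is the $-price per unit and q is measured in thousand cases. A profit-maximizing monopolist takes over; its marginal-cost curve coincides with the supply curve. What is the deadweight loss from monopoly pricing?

$1037.40 thousand

Competitive equilibrium: 73.75 − 0.01q = 28.2 + 0.03q → q* = 1138.75, p* = 62.3625.
Marginal revenue: MR = 73.75 − 0.02q. Set MR = MC: 73.75 − 0.02q = 28.2 + 0.03q → q_m = 911.
Price p_m = 73.75 − 0.01·911 = 64.64; MC(q_m) = 28.2 + 0.03·911 = 55.53.
Competitive q* = 1138.75, so Δq = 227.75; wedge = 64.64 − 55.53 = 9.11.
DWL = ½ × 227.75 × 9.11 = $1037.40 thousand.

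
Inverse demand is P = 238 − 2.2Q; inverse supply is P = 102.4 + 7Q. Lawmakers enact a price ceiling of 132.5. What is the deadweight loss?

Competitive equilibrium: 238 − 2.2Q = 102.4 + 7Q → Q* = 14.7391, P* = 205.5739.
At the ceiling P = 132.5, quantity supplied = (132.5 − 102.4)/7 = 4.3.
Willingness to pay at Q' = 4.3: 238 − 2.2·4.3 = 228.54.
ΔQ = 14.7391 − 4.3 = 10.4391; wedge = 228.54 − 132.5 = 96.04.
The triangle = ½ × 10.4391 × 96.04 = 501.29.

501.29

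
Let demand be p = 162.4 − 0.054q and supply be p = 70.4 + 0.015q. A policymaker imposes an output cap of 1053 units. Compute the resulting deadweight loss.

2711.24

Competitive equilibrium: 162.4 − 0.054q = 70.4 + 0.015q → q* = 1333.3333, p* = 90.4.
At q = 1053: demand price = 162.4 − 0.054·1053 = 105.538; supply price = 70.4 + 0.015·1053 = 86.195.
Δq = 1333.3333 − 1053 = 280.3333; wedge = 105.538 − 86.195 = 19.343.
The triangle = ½ × 280.3333 × 19.343 = 2711.24.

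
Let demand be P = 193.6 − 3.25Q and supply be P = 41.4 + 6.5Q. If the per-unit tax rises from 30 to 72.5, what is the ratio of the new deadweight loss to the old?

5.840

Competitive equilibrium: 193.6 − 3.25Q = 41.4 + 6.5Q → Q* = 15.6103, P* = 142.8667.
For a per-unit tax t: ΔQ = t/9.75, so DWL = ½·t·(t/9.75) = t²/19.5.
At t = 30: DWL = 46.154. At t = 72.5: DWL = 269.551.
Ratio = (72.5/30)² = 5.840.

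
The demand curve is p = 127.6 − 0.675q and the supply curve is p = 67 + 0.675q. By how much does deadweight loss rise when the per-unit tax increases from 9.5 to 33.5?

Competitive equilibrium: 127.6 − 0.675q = 67 + 0.675q → q* = 44.8889, p* = 97.3.
For a per-unit tax t: Δq = t/1.35, so DWL = ½·t·(t/1.35) = t²/2.7.
At t = 9.5: DWL = 33.426. At t = 33.5: DWL = 415.648.
Increase = 415.648 − 33.426 = 382.22.

382.22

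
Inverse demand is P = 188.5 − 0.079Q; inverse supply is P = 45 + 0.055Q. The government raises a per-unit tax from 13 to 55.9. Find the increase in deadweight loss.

11029.14

Competitive equilibrium: 188.5 − 0.079Q = 45 + 0.055Q → Q* = 1070.8955, P* = 103.8993.
For a per-unit tax t: ΔQ = t/0.134, so DWL = ½·t·(t/0.134) = t²/0.268.
At t = 13: DWL = 630.597. At t = 55.9: DWL = 11659.739.
Increase = 11659.739 − 630.597 = 11029.14.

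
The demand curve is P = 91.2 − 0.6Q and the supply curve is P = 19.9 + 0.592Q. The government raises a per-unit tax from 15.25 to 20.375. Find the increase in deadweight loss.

Competitive equilibrium: 91.2 − 0.6Q = 19.9 + 0.592Q → Q* = 59.8154, P* = 55.3107.
For a per-unit tax t: ΔQ = t/1.192, so DWL = ½·t·(t/1.192) = t²/2.384.
At t = 15.25: DWL = 97.5514. At t = 20.375: DWL = 174.1362.
Increase = 174.1362 − 97.5514 = 76.58.

76.58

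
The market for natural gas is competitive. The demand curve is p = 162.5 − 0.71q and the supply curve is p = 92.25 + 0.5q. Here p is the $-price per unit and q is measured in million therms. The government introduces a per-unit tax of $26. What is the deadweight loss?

Competitive equilibrium: 162.5 − 0.71q = 92.25 + 0.5q → q* = 58.0579, p* = 121.2789.
With the tax, the buyer price exceeds the seller price by 26: (162.5 − 0.71q) − (92.25 + 0.5q) = 26 → q' = 36.5702.
Δq = 58.0579 − 36.5702 = 21.4877; the wedge equals the tax, 26.
Deadweight loss = ½ × 21.4877 × 26 = $279.34 million.

$279.34 million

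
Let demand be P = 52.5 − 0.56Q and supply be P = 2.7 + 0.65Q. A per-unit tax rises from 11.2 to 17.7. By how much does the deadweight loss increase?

77.62

Competitive equilibrium: 52.5 − 0.56Q = 2.7 + 0.65Q → Q* = 41.157, P* = 29.4521.
For a per-unit tax t: ΔQ = t/1.21, so DWL = ½·t·(t/1.21) = t²/2.42.
At t = 11.2: DWL = 51.835. At t = 17.7: DWL = 129.459.
Increase = 129.459 − 51.835 = 77.62.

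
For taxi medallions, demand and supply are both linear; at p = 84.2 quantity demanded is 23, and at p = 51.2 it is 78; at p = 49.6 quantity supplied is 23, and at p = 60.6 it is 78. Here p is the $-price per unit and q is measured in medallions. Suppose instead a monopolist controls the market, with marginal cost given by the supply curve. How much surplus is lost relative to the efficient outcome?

Demand slope = (51.2 − 84.2)/(78 − 23) = −0.6, so p = 98 − 0.6q.
Supply slope = (60.6 − 49.6)/(78 − 23) = 0.2, so p = 45 + 0.2q.
Competitive equilibrium: 98 − 0.6q = 45 + 0.2q → q* = 66.25, p* = 58.25.
Marginal revenue: MR = 98 − 1.2q. Set MR = MC: 98 − 1.2q = 45 + 0.2q → q_m = 37.8571.
Price p_m = 98 − 0.6·37.8571 = 75.2857; MC(q_m) = 45 + 0.2·37.8571 = 52.5714.
Competitive q* = 66.25, so Δq = 28.3929; wedge = 75.2857 − 52.5714 = 22.7143.
The triangle = ½ × 28.3929 × 22.7143 = $322.46.

$322.46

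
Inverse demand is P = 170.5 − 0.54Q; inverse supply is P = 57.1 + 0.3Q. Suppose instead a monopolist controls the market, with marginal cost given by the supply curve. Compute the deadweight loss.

1172.05

Competitive equilibrium: 170.5 − 0.54Q = 57.1 + 0.3Q → Q* = 135, P* = 97.6.
Marginal revenue: MR = 170.5 − 1.08Q. Set MR = MC: 170.5 − 1.08Q = 57.1 + 0.3Q → Q_m = 82.1739.
Price P_m = 170.5 − 0.54·82.1739 = 126.1261; MC(Q_m) = 57.1 + 0.3·82.1739 = 81.7522.
Competitive Q* = 135, so ΔQ = 52.8261; wedge = 126.1261 − 81.7522 = 44.3739.
DWL = ½ × 52.8261 × 44.3739 = 1172.05.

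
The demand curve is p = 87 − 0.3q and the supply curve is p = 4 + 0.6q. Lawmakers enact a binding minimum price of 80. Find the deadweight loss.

Competitive equilibrium: 87 − 0.3q = 4 + 0.6q → q* = 92.2222, p* = 59.3333.
At the floor p = 80, quantity demanded = (87 − 80)/0.3 = 23.3333.
Sellers' marginal cost at q' = 23.3333: 4 + 0.6·23.3333 = 18.
Δq = 92.2222 − 23.3333 = 68.8889; wedge = 80 − 18 = 62.
Deadweight loss = ½ × 68.8889 × 62 = 2135.56.

2135.56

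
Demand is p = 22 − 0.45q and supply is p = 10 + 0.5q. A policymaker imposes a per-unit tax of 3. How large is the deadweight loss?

Competitive equilibrium: 22 − 0.45q = 10 + 0.5q → q* = 12.6316, p* = 16.3158.
With the tax, the buyer price exceeds the seller price by 3: (22 − 0.45q) − (10 + 0.5q) = 3 → q' = 9.4737.
Δq = 12.6316 − 9.4737 = 3.1579; the wedge equals the tax, 3.
Deadweight loss = ½ × 3.1579 × 3 = 4.74.

4.74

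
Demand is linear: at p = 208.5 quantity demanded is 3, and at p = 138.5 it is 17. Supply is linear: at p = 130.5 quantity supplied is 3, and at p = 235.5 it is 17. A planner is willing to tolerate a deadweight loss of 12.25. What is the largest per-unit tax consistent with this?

17.5

Demand slope = (138.5 − 208.5)/(17 − 3) = −5, so p = 223.5 − 5q.
Supply slope = (235.5 − 130.5)/(17 − 3) = 7.5, so p = 108 + 7.5q.
Competitive equilibrium: 223.5 − 5q = 108 + 7.5q → q* = 9.24, p* = 177.3.
A tax t gives Δq = t/12.5 and wedge t, so DWL = t²/25.
t²/25 = 12.25 → t² = 306.25 → t = 17.5.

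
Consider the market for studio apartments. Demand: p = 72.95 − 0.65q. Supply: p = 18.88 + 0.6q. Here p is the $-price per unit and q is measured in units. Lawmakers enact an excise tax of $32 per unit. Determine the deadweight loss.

Competitive equilibrium: 72.95 − 0.65q = 18.88 + 0.6q → q* = 43.256, p* = 44.8336.
With the tax, the buyer price exceeds the seller price by 32: (72.95 − 0.65q) − (18.88 + 0.6q) = 32 → q' = 17.656.
Δq = 43.256 − 17.656 = 25.6; the wedge equals the tax, 32.
The triangle = ½ × 25.6 × 32 = $409.60.

$409.60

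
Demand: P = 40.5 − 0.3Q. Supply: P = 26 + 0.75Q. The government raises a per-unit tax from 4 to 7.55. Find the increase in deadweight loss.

19.525

Competitive equilibrium: 40.5 − 0.3Q = 26 + 0.75Q → Q* = 13.8095, P* = 36.3571.
For a per-unit tax t: ΔQ = t/1.05, so DWL = ½·t·(t/1.05) = t²/2.1.
At t = 4: DWL = 7.619. At t = 7.55: DWL = 27.144.
Increase = 27.144 − 7.619 = 19.525.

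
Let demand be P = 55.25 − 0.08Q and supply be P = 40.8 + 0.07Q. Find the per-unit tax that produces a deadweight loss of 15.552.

Competitive equilibrium: 55.25 − 0.08Q = 40.8 + 0.07Q → Q* = 96.3333, P* = 47.5433.
A tax t gives ΔQ = t/0.15 and wedge t, so DWL = t²/0.3.
t²/0.3 = 15.552 → t² = 4.6656 → t = 2.16.

2.16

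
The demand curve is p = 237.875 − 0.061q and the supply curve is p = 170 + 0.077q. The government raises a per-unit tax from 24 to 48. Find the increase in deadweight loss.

6260.87

Competitive equilibrium: 237.875 − 0.061q = 170 + 0.077q → q* = 491.8478, p* = 207.8723.
For a per-unit tax t: Δq = t/0.138, so DWL = ½·t·(t/0.138) = t²/0.276.
At t = 24: DWL = 2086.957. At t = 48: DWL = 8347.826.
Increase = 8347.826 − 2086.957 = 6260.87.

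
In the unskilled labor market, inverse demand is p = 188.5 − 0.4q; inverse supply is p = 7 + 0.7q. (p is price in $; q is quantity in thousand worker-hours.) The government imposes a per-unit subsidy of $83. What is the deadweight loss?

Competitive equilibrium: 188.5 − 0.4q = 7 + 0.7q → q* = 165, p* = 122.5.
The subsidy lowers effective supply by 83: p = 0.7q − 76.
New quantity: 188.5 − 0.4q = 0.7q − 76 → q' = 240.4545.
Overproduction Δq = 240.4545 − 165 = 75.4545; wedge = subsidy = 83.
The triangle = ½ × 75.4545 × 83 = $3131.36 thousand.

$3131.36 thousand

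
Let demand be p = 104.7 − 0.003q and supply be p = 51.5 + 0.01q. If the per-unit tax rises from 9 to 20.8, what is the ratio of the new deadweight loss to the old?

5.341

Competitive equilibrium: 104.7 − 0.003q = 51.5 + 0.01q → q* = 4092.3077, p* = 92.4231.
For a per-unit tax t: Δq = t/0.013, so DWL = ½·t·(t/0.013) = t²/0.026.
At t = 9: DWL = 3115.385. At t = 20.8: DWL = 16640.
Ratio = (20.8/9)² = 5.341.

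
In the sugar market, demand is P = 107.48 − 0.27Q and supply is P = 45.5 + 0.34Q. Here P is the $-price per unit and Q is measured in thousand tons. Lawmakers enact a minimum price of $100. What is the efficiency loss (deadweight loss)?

$1665.80 thousand

Competitive equilibrium: 107.48 − 0.27Q = 45.5 + 0.34Q → Q* = 101.6066, P* = 80.0462.
At the floor P = 100, quantity demanded = (107.48 − 100)/0.27 = 27.7037.
Sellers' marginal cost at Q' = 27.7037: 45.5 + 0.34·27.7037 = 54.9193.
ΔQ = 101.6066 − 27.7037 = 73.9029; wedge = 100 − 54.9193 = 45.0807.
DWL = ½ × 73.9029 × 45.0807 = $1665.80 thousand.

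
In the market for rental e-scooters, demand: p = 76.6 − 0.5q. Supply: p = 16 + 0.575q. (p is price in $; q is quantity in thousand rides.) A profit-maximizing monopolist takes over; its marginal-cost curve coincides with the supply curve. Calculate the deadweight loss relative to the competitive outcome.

Competitive equilibrium: 76.6 − 0.5q = 16 + 0.575q → q* = 56.3721, p* = 48.414.
Marginal revenue: MR = 76.6 − q. Set MR = MC: 76.6 − q = 16 + 0.575q → q_m = 38.4762.
Price p_m = 76.6 − 0.5·38.4762 = 57.3619; MC(q_m) = 16 + 0.575·38.4762 = 38.1238.
Competitive q* = 56.3721, so Δq = 17.8959; wedge = 57.3619 − 38.1238 = 19.2381.
Welfare loss = ½ × 17.8959 × 19.2381 = $172.14 thousand.

$172.14 thousand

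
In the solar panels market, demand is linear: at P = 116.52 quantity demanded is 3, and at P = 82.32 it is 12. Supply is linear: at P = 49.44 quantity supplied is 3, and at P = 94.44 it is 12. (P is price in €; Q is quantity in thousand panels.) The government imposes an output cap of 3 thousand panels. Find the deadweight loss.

€255.67 thousand

Demand slope = (82.32 − 116.52)/(12 − 3) = −3.8, so P = 127.92 − 3.8Q.
Supply slope = (94.44 − 49.44)/(12 − 3) = 5, so P = 34.44 + 5Q.
Competitive equilibrium: 127.92 − 3.8Q = 34.44 + 5Q → Q* = 10.6227, P* = 87.5536.
At Q = 3: demand price = 127.92 − 3.8·3 = 116.52; supply price = 34.44 + 5·3 = 49.44.
ΔQ = 10.6227 − 3 = 7.6227; wedge = 116.52 − 49.44 = 67.08.
Welfare loss = ½ × 7.6227 × 67.08 = €255.67 thousand.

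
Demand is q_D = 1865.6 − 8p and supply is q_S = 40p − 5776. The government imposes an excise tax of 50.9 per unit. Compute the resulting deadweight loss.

8636.03

In inverse form: demand p = 233.2 − 0.125q, supply p = 144.4 + 0.025q.
Competitive equilibrium: 233.2 − 0.125q = 144.4 + 0.025q → q* = 592, p* = 159.2.
With the tax, the buyer price exceeds the seller price by 50.9: (233.2 − 0.125q) − (144.4 + 0.025q) = 50.9 → q' = 252.6667.
Δq = 592 − 252.6667 = 339.3333; the wedge equals the tax, 50.9.
Deadweight loss = ½ × 339.3333 × 50.9 = 8636.03.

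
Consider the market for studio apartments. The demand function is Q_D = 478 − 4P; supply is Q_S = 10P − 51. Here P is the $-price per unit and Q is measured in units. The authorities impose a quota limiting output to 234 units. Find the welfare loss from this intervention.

In inverse form: demand P = 119.5 − 0.25Q, supply P = 5.1 + 0.1Q.
Competitive equilibrium: 119.5 − 0.25Q = 5.1 + 0.1Q → Q* = 326.8571, P* = 37.7857.
At Q = 234: demand price = 119.5 − 0.25·234 = 61; supply price = 5.1 + 0.1·234 = 28.5.
ΔQ = 326.8571 − 234 = 92.8571; wedge = 61 − 28.5 = 32.5.
The triangle = ½ × 92.8571 × 32.5 = $1508.93.

$1508.93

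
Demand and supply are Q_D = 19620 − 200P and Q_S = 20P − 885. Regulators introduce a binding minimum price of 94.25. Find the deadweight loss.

1202.27

In inverse form: demand P = 98.1 − 0.005Q, supply P = 44.25 + 0.05Q.
Competitive equilibrium: 98.1 − 0.005Q = 44.25 + 0.05Q → Q* = 979.0909, P* = 93.2045.
At the floor P = 94.25, quantity demanded = (98.1 − 94.25)/0.005 = 770.
Sellers' marginal cost at Q' = 770: 44.25 + 0.05·770 = 82.75.
ΔQ = 979.0909 − 770 = 209.0909; wedge = 94.25 − 82.75 = 11.5.
Welfare loss = ½ × 209.0909 × 11.5 = 1202.27.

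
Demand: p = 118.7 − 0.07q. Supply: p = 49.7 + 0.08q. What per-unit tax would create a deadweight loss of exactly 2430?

27

Competitive equilibrium: 118.7 − 0.07q = 49.7 + 0.08q → q* = 460, p* = 86.5.
A tax t gives Δq = t/0.15 and wedge t, so DWL = t²/0.3.
t²/0.3 = 2430 → t² = 729 → t = 27.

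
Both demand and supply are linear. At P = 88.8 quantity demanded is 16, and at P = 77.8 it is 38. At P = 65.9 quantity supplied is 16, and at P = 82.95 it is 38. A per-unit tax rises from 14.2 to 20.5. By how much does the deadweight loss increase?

Demand slope = (77.8 − 88.8)/(38 − 16) = −0.5, so P = 96.8 − 0.5Q.
Supply slope = (82.95 − 65.9)/(38 − 16) = 0.775, so P = 53.5 + 0.775Q.
Competitive equilibrium: 96.8 − 0.5Q = 53.5 + 0.775Q → Q* = 33.9608, P* = 79.8196.
For a per-unit tax t: ΔQ = t/1.275, so DWL = ½·t·(t/1.275) = t²/2.55.
At t = 14.2: DWL = 79.075. At t = 20.5: DWL = 164.804.
Increase = 164.804 − 79.075 = 85.73.

85.73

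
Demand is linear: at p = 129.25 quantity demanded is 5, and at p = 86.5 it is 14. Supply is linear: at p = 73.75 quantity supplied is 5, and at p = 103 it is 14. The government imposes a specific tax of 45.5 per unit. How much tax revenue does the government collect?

284.375

Demand slope = (86.5 − 129.25)/(14 − 5) = −4.75, so p = 153 − 4.75q.
Supply slope = (103 − 73.75)/(14 − 5) = 3.25, so p = 57.5 + 3.25q.
Competitive equilibrium: 153 − 4.75q = 57.5 + 3.25q → q* = 11.9375, p* = 96.2969.
With the tax, the buyer price exceeds the seller price by 45.5: (153 − 4.75q) − (57.5 + 3.25q) = 45.5 → q' = 6.25.
Tax revenue = 45.5 × 6.25 = 284.375.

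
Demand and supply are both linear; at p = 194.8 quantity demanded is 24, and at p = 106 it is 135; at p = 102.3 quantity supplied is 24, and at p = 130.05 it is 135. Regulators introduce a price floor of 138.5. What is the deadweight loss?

Demand slope = (106 − 194.8)/(135 − 24) = −0.8, so p = 214 − 0.8q.
Supply slope = (130.05 − 102.3)/(135 − 24) = 0.25, so p = 96.3 + 0.25q.
Competitive equilibrium: 214 − 0.8q = 96.3 + 0.25q → q* = 112.0952, p* = 124.3238.
At the floor p = 138.5, quantity demanded = (214 − 138.5)/0.8 = 94.375.
Sellers' marginal cost at q' = 94.375: 96.3 + 0.25·94.375 = 119.8938.
Δq = 112.0952 − 94.375 = 17.7202; wedge = 138.5 − 119.8938 = 18.6062.
The triangle = ½ × 17.7202 × 18.6062 = 164.85.

164.85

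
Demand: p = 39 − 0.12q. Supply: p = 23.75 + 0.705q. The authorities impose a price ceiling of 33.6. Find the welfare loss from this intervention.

Competitive equilibrium: 39 − 0.12q = 23.75 + 0.705q → q* = 18.4848, p* = 36.7818.
At the ceiling p = 33.6, quantity supplied = (33.6 − 23.75)/0.705 = 13.9716.
Willingness to pay at q' = 13.9716: 39 − 0.12·13.9716 = 37.3234.
Δq = 18.4848 − 13.9716 = 4.5132; wedge = 37.3234 − 33.6 = 3.7234.
Deadweight loss = ½ × 4.5132 × 3.7234 = 8.40.

8.40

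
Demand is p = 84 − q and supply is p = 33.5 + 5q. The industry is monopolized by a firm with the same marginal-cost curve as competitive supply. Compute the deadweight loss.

Competitive equilibrium: 84 − q = 33.5 + 5q → q* = 8.4167, p* = 75.5833.
Marginal revenue: MR = 84 − 2q. Set MR = MC: 84 − 2q = 33.5 + 5q → q_m = 7.2143.
Price p_m = 84 − 1·7.2143 = 76.7857; MC(q_m) = 33.5 + 5·7.2143 = 69.5715.
Competitive q* = 8.4167, so Δq = 1.2024; wedge = 76.7857 − 69.5715 = 7.2142.
DWL = ½ × 1.2024 × 7.2142 = 4.34.

4.34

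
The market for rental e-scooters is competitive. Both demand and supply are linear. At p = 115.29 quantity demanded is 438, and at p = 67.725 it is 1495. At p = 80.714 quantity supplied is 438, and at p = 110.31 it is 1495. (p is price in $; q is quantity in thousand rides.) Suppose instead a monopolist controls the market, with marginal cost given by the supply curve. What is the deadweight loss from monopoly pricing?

Demand slope = (67.725 − 115.29)/(1495 − 438) = −0.045, so p = 135 − 0.045q.
Supply slope = (110.31 − 80.714)/(1495 − 438) = 0.028, so p = 68.45 + 0.028q.
Competitive equilibrium: 135 − 0.045q = 68.45 + 0.028q → q* = 911.64384, p* = 93.97603.
Marginal revenue: MR = 135 − 0.09q. Set MR = MC: 135 − 0.09q = 68.45 + 0.028q → q_m = 563.98305.
Price p_m = 135 − 0.045·563.98305 = 109.62076; MC(q_m) = 68.45 + 0.028·563.98305 = 84.24153.
Competitive q* = 911.64384, so Δq = 347.66079; wedge = 109.62076 − 84.24153 = 25.37923.
Deadweight loss = ½ × 347.66079 × 25.37923 = $4411.68 thousand.

$4411.68 thousand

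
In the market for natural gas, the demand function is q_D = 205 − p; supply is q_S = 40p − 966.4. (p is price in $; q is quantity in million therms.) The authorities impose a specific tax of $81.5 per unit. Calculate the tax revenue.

In inverse form: demand p = 205 − q, supply p = 24.16 + 0.025q.
Competitive equilibrium: 205 − q = 24.16 + 0.025q → q* = 176.4293, p* = 28.5707.
With the tax, the buyer price exceeds the seller price by 81.5: (205 − q) − (24.16 + 0.025q) = 81.5 → q' = 96.9171.
Tax revenue = 81.5 × 96.9171 = $7898.74 million.

$7898.74 million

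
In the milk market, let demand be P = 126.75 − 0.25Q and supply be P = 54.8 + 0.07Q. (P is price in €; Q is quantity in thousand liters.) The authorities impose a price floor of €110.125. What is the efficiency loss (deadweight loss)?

€4011.64 thousand

Competitive equilibrium: 126.75 − 0.25Q = 54.8 + 0.07Q → Q* = 224.8438, P* = 70.5391.
At the floor P = 110.125, quantity demanded = (126.75 − 110.125)/0.25 = 66.5.
Sellers' marginal cost at Q' = 66.5: 54.8 + 0.07·66.5 = 59.455.
ΔQ = 224.8438 − 66.5 = 158.3438; wedge = 110.125 − 59.455 = 50.67.
Welfare loss = ½ × 158.3438 × 50.67 = €4011.64 thousand.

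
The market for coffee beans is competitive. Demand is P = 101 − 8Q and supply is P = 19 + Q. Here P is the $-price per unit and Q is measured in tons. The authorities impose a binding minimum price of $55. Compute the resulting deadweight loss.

$50.84

Competitive equilibrium: 101 − 8Q = 19 + Q → Q* = 9.1111, P* = 28.1111.
At the floor P = 55, quantity demanded = (101 − 55)/8 = 5.75.
Sellers' marginal cost at Q' = 5.75: 19 + 1·5.75 = 24.75.
ΔQ = 9.1111 − 5.75 = 3.3611; wedge = 55 − 24.75 = 30.25.
Welfare loss = ½ × 3.3611 × 30.25 = $50.84.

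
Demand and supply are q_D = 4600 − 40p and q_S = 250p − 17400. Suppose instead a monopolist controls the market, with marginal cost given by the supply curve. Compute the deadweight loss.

In inverse form: demand p = 115 − 0.025q, supply p = 69.6 + 0.004q.
Competitive equilibrium: 115 − 0.025q = 69.6 + 0.004q → q* = 1565.5172, p* = 75.8621.
Marginal revenue: MR = 115 − 0.05q. Set MR = MC: 115 − 0.05q = 69.6 + 0.004q → q_m = 840.7407.
Price p_m = 115 − 0.025·840.7407 = 93.9815; MC(q_m) = 69.6 + 0.004·840.7407 = 72.963.
Competitive q* = 1565.5172, so Δq = 724.7765; wedge = 93.9815 − 72.963 = 21.0185.
Welfare loss = ½ × 724.7765 × 21.0185 = 7616.86.

7616.86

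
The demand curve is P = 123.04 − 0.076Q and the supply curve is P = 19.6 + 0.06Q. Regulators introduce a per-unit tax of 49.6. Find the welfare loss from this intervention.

Competitive equilibrium: 123.04 − 0.076Q = 19.6 + 0.06Q → Q* = 760.58824, P* = 65.23529.
With the tax, the buyer price exceeds the seller price by 49.6: (123.04 − 0.076Q) − (19.6 + 0.06Q) = 49.6 → Q' = 395.88235.
ΔQ = 760.58824 − 395.88235 = 364.70589; the wedge equals the tax, 49.6.
The triangle = ½ × 364.70589 × 49.6 = 9044.71.

9044.71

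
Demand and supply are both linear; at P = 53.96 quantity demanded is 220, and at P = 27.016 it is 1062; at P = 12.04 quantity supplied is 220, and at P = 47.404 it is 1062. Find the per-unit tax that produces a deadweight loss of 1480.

Demand slope = (27.016 − 53.96)/(1062 − 220) = −0.032, so P = 61 − 0.032Q.
Supply slope = (47.404 − 12.04)/(1062 − 220) = 0.042, so P = 2.8 + 0.042Q.
Competitive equilibrium: 61 − 0.032Q = 2.8 + 0.042Q → Q* = 786.4865, P* = 35.8324.
A tax t gives ΔQ = t/0.074 and wedge t, so DWL = t²/0.148.
t²/0.148 = 1480 → t² = 219.04 → t = 14.8.

14.8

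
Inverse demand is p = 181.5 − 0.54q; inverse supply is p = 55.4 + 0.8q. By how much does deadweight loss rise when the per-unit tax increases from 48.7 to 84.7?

1791.94

Competitive equilibrium: 181.5 − 0.54q = 55.4 + 0.8q → q* = 94.1045, p* = 130.6836.
For a per-unit tax t: Δq = t/1.34, so DWL = ½·t·(t/1.34) = t²/2.68.
At t = 48.7: DWL = 884.959. At t = 84.7: DWL = 2676.899.
Increase = 2676.899 − 884.959 = 1791.94.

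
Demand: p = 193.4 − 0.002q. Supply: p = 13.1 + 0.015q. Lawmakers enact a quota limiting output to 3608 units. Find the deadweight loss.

Competitive equilibrium: 193.4 − 0.002q = 13.1 + 0.015q → q* = 10605.8824, p* = 172.1882.
At q = 3608: demand price = 193.4 − 0.002·3608 = 186.184; supply price = 13.1 + 0.015·3608 = 67.22.
Δq = 10605.8824 − 3608 = 6997.8824; wedge = 186.184 − 67.22 = 118.964.
The triangle = ½ × 6997.8824 × 118.964 = 416248.04.

416248.04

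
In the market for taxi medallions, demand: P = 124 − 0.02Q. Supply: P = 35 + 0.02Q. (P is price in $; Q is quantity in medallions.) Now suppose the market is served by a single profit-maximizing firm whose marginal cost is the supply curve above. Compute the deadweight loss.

Competitive equilibrium: 124 − 0.02Q = 35 + 0.02Q → Q* = 2225, P* = 79.5.
Marginal revenue: MR = 124 − 0.04Q. Set MR = MC: 124 − 0.04Q = 35 + 0.02Q → Q_m = 1483.33333.
Price P_m = 124 − 0.02·1483.33333 = 94.33333; MC(Q_m) = 35 + 0.02·1483.33333 = 64.66667.
Competitive Q* = 2225, so ΔQ = 741.66667; wedge = 94.33333 − 64.66667 = 29.66666.
Deadweight loss = ½ × 741.66667 × 29.66666 = $11001.39.

$11001.39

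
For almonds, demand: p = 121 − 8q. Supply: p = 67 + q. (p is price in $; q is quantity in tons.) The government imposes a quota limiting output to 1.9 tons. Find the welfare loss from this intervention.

Competitive equilibrium: 121 − 8q = 67 + q → q* = 6, p* = 73.
At q = 1.9: demand price = 121 − 8·1.9 = 105.8; supply price = 67 + 1·1.9 = 68.9.
Δq = 6 − 1.9 = 4.1; wedge = 105.8 − 68.9 = 36.9.
Welfare loss = ½ × 4.1 × 36.9 = $75.645.

$75.645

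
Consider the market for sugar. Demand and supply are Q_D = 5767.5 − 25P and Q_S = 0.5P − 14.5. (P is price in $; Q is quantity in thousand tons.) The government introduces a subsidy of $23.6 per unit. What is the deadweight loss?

$136.51 thousand

In inverse form: demand P = 230.7 − 0.04Q, supply P = 29 + 2Q.
Competitive equilibrium: 230.7 − 0.04Q = 29 + 2Q → Q* = 98.8725, P* = 226.7451.
The subsidy lowers effective supply by 23.6: P = 5.4 + 2Q.
New quantity: 230.7 − 0.04Q = 5.4 + 2Q → Q' = 110.4412.
Overproduction ΔQ = 110.4412 − 98.8725 = 11.5687; wedge = subsidy = 23.6.
Welfare loss = ½ × 11.5687 × 23.6 = $136.51 thousand.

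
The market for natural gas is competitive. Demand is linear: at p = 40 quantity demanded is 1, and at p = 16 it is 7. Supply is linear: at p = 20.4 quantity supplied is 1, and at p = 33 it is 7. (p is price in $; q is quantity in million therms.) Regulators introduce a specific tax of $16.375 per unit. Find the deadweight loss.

Demand slope = (16 − 40)/(7 − 1) = −4, so p = 44 − 4q.
Supply slope = (33 − 20.4)/(7 − 1) = 2.1, so p = 18.3 + 2.1q.
Competitive equilibrium: 44 − 4q = 18.3 + 2.1q → q* = 4.2131, p* = 27.1475.
With the tax, the buyer price exceeds the seller price by 16.375: (44 − 4q) − (18.3 + 2.1q) = 16.375 → q' = 1.5287.
Δq = 4.2131 − 1.5287 = 2.6844; the wedge equals the tax, 16.375.
DWL = ½ × 2.6844 × 16.375 = $21.98 million.

$21.98 million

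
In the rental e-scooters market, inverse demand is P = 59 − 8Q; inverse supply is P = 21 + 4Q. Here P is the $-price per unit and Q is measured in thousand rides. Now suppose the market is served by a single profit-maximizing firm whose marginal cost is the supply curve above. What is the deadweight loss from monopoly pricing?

$9.63 thousand

Competitive equilibrium: 59 − 8Q = 21 + 4Q → Q* = 3.1667, P* = 33.6667.
Marginal revenue: MR = 59 − 16Q. Set MR = MC: 59 − 16Q = 21 + 4Q → Q_m = 1.9.
Price P_m = 59 − 8·1.9 = 43.8; MC(Q_m) = 21 + 4·1.9 = 28.6.
Competitive Q* = 3.1667, so ΔQ = 1.2667; wedge = 43.8 − 28.6 = 15.2.
DWL = ½ × 1.2667 × 15.2 = $9.63 thousand.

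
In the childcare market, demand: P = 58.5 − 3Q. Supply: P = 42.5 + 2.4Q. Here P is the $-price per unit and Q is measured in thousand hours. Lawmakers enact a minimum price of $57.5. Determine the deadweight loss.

$18.67 thousand

Competitive equilibrium: 58.5 − 3Q = 42.5 + 2.4Q → Q* = 2.963, P* = 49.6111.
At the floor P = 57.5, quantity demanded = (58.5 − 57.5)/3 = 0.3333.
Sellers' marginal cost at Q' = 0.3333: 42.5 + 2.4·0.3333 = 43.2999.
ΔQ = 2.963 − 0.3333 = 2.6297; wedge = 57.5 − 43.2999 = 14.2001.
The triangle = ½ × 2.6297 × 14.2001 = $18.67 thousand.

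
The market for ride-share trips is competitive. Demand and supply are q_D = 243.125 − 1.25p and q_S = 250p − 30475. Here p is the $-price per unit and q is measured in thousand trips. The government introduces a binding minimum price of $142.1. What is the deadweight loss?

In inverse form: demand p = 194.5 − 0.8q, supply p = 121.9 + 0.004q.
Competitive equilibrium: 194.5 − 0.8q = 121.9 + 0.004q → q* = 90.2985, p* = 122.2612.
At the floor p = 142.1, quantity demanded = (194.5 − 142.1)/0.8 = 65.5.
Sellers' marginal cost at q' = 65.5: 121.9 + 0.004·65.5 = 122.162.
Δq = 90.2985 − 65.5 = 24.7985; wedge = 142.1 − 122.162 = 19.938.
Deadweight loss = ½ × 24.7985 × 19.938 = $247.22 thousand.

$247.22 thousand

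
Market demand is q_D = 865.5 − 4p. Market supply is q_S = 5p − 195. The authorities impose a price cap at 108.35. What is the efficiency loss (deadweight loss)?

505.88

In inverse form: demand p = 216.375 − 0.25q, supply p = 39 + 0.2q.
Competitive equilibrium: 216.375 − 0.25q = 39 + 0.2q → q* = 394.1667, p* = 117.8333.
At the ceiling p = 108.35, quantity supplied = (108.35 − 39)/0.2 = 346.75.
Willingness to pay at q' = 346.75: 216.375 − 0.25·346.75 = 129.6875.
Δq = 394.1667 − 346.75 = 47.4167; wedge = 129.6875 − 108.35 = 21.3375.
DWL = ½ × 47.4167 × 21.3375 = 505.88.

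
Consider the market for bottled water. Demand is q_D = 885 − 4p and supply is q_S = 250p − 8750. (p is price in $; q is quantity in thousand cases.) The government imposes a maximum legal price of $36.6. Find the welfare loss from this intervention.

In inverse form: demand p = 221.25 − 0.25q, supply p = 35 + 0.004q.
Competitive equilibrium: 221.25 − 0.25q = 35 + 0.004q → q* = 733.2677, p* = 37.9331.
At the ceiling p = 36.6, quantity supplied = (36.6 − 35)/0.004 = 400.
Willingness to pay at q' = 400: 221.25 − 0.25·400 = 121.25.
Δq = 733.2677 − 400 = 333.2677; wedge = 121.25 − 36.6 = 84.65.
The triangle = ½ × 333.2677 × 84.65 = $14105.56 thousand.

$14105.56 thousand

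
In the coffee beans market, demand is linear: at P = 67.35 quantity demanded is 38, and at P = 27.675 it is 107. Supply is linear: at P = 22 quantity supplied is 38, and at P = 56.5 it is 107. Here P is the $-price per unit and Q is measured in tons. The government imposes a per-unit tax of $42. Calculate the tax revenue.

Demand slope = (27.675 − 67.35)/(107 − 38) = −0.575, so P = 89.2 − 0.575Q.
Supply slope = (56.5 − 22)/(107 − 38) = 0.5, so P = 3 + 0.5Q.
Competitive equilibrium: 89.2 − 0.575Q = 3 + 0.5Q → Q* = 80.186, P* = 43.093.
With the tax, the buyer price exceeds the seller price by 42: (89.2 − 0.575Q) − (3 + 0.5Q) = 42 → Q' = 41.1163.
Tax revenue = 42 × 41.1163 = $1726.88.

$1726.88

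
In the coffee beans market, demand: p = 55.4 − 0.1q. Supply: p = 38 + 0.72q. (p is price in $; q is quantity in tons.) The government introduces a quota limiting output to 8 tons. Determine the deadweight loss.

Competitive equilibrium: 55.4 − 0.1q = 38 + 0.72q → q* = 21.2195, p* = 53.278.
At q = 8: demand price = 55.4 − 0.1·8 = 54.6; supply price = 38 + 0.72·8 = 43.76.
Δq = 21.2195 − 8 = 13.2195; wedge = 54.6 − 43.76 = 10.84.
The triangle = ½ × 13.2195 × 10.84 = $71.65.

$71.65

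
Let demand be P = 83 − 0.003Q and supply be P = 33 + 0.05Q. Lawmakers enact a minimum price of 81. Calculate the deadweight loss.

2029.35

Competitive equilibrium: 83 − 0.003Q = 33 + 0.05Q → Q* = 943.3962, P* = 80.1698.
At the floor P = 81, quantity demanded = (83 − 81)/0.003 = 666.6667.
Sellers' marginal cost at Q' = 666.6667: 33 + 0.05·666.6667 = 66.3333.
ΔQ = 943.3962 − 666.6667 = 276.7295; wedge = 81 − 66.3333 = 14.6667.
The triangle = ½ × 276.7295 × 14.6667 = 2029.35.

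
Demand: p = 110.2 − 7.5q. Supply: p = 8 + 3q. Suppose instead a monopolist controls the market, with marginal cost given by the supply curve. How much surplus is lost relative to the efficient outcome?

Competitive equilibrium: 110.2 − 7.5q = 8 + 3q → q* = 9.7333, p* = 37.2.
Marginal revenue: MR = 110.2 − 15q. Set MR = MC: 110.2 − 15q = 8 + 3q → q_m = 5.6778.
Price p_m = 110.2 − 7.5·5.6778 = 67.6165; MC(q_m) = 8 + 3·5.6778 = 25.0334.
Competitive q* = 9.7333, so Δq = 4.0555; wedge = 67.6165 − 25.0334 = 42.5831.
Welfare loss = ½ × 4.0555 × 42.5831 = 86.35.

86.35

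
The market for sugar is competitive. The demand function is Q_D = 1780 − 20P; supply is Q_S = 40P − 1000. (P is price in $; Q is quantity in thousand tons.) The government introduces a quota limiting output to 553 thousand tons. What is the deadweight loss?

$3382.50 thousand

In inverse form: demand P = 89 − 0.05Q, supply P = 25 + 0.025Q.
Competitive equilibrium: 89 − 0.05Q = 25 + 0.025Q → Q* = 853.3333, P* = 46.3333.
At Q = 553: demand price = 89 − 0.05·553 = 61.35; supply price = 25 + 0.025·553 = 38.825.
ΔQ = 853.3333 − 553 = 300.3333; wedge = 61.35 − 38.825 = 22.525.
Deadweight loss = ½ × 300.3333 × 22.525 = $3382.50 thousand.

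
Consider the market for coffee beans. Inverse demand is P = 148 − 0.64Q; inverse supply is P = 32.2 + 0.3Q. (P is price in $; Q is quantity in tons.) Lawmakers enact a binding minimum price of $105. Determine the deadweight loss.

Competitive equilibrium: 148 − 0.64Q = 32.2 + 0.3Q → Q* = 123.1915, P* = 69.1574.
At the floor P = 105, quantity demanded = (148 − 105)/0.64 = 67.1875.
Sellers' marginal cost at Q' = 67.1875: 32.2 + 0.3·67.1875 = 52.3563.
ΔQ = 123.1915 − 67.1875 = 56.004; wedge = 105 − 52.3563 = 52.6437.
DWL = ½ × 56.004 × 52.6437 = $1474.13.

$1474.13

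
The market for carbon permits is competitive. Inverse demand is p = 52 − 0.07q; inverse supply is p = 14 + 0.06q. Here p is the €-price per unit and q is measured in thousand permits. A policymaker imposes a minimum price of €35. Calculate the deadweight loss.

€158.95 thousand

Competitive equilibrium: 52 − 0.07q = 14 + 0.06q → q* = 292.3077, p* = 31.5385.
At the floor p = 35, quantity demanded = (52 − 35)/0.07 = 242.8571.
Sellers' marginal cost at q' = 242.8571: 14 + 0.06·242.8571 = 28.5714.
Δq = 292.3077 − 242.8571 = 49.4506; wedge = 35 − 28.5714 = 6.4286.
DWL = ½ × 49.4506 × 6.4286 = €158.95 thousand.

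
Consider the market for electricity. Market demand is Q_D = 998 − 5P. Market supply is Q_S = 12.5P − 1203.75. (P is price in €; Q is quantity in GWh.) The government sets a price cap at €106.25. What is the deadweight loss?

In inverse form: demand P = 199.6 − 0.2Q, supply P = 96.3 + 0.08Q.
Competitive equilibrium: 199.6 − 0.2Q = 96.3 + 0.08Q → Q* = 368.9286, P* = 125.8143.
At the ceiling P = 106.25, quantity supplied = (106.25 − 96.3)/0.08 = 124.375.
Willingness to pay at Q' = 124.375: 199.6 − 0.2·124.375 = 174.725.
ΔQ = 368.9286 − 124.375 = 244.5536; wedge = 174.725 − 106.25 = 68.475.
Welfare loss = ½ × 244.5536 × 68.475 = €8372.90.

€8372.90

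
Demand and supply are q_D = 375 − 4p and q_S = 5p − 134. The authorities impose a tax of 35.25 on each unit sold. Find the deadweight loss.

1380.625

In inverse form: demand p = 93.75 − 0.25q, supply p = 26.8 + 0.2q.
Competitive equilibrium: 93.75 − 0.25q = 26.8 + 0.2q → q* = 148.77778, p* = 56.55556.
With the tax, the buyer price exceeds the seller price by 35.25: (93.75 − 0.25q) − (26.8 + 0.2q) = 35.25 → q' = 70.44444.
Δq = 148.77778 − 70.44444 = 78.33334; the wedge equals the tax, 35.25.
Welfare loss = ½ × 78.33334 × 35.25 = 1380.625.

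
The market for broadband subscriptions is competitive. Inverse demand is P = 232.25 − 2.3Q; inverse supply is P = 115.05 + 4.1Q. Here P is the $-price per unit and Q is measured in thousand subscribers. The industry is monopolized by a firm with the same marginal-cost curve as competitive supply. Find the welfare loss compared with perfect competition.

$75 thousand

Competitive equilibrium: 232.25 − 2.3Q = 115.05 + 4.1Q → Q* = 18.3125, P* = 190.1313.
Marginal revenue: MR = 232.25 − 4.6Q. Set MR = MC: 232.25 − 4.6Q = 115.05 + 4.1Q → Q_m = 13.4713.
Price P_m = 232.25 − 2.3·13.4713 = 201.266; MC(Q_m) = 115.05 + 4.1·13.4713 = 170.2823.
Competitive Q* = 18.3125, so ΔQ = 4.8412; wedge = 201.266 − 170.2823 = 30.9837.
DWL = ½ × 4.8412 × 30.9837 = $75 thousand.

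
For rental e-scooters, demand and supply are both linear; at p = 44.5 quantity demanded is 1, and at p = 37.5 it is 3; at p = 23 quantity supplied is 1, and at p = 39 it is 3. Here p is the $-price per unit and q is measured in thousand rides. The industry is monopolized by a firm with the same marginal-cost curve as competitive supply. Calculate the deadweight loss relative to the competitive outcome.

$2.58 thousand

Demand slope = (37.5 − 44.5)/(3 − 1) = −3.5, so p = 48 − 3.5q.
Supply slope = (39 − 23)/(3 − 1) = 8, so p = 15 + 8q.
Competitive equilibrium: 48 − 3.5q = 15 + 8q → q* = 2.8696, p* = 37.9565.
Marginal revenue: MR = 48 − 7q. Set MR = MC: 48 − 7q = 15 + 8q → q_m = 2.2.
Price p_m = 48 − 3.5·2.2 = 40.3; MC(q_m) = 15 + 8·2.2 = 32.6.
Competitive q* = 2.8696, so Δq = 0.6696; wedge = 40.3 − 32.6 = 7.7.
Welfare loss = ½ × 0.6696 × 7.7 = $2.58 thousand.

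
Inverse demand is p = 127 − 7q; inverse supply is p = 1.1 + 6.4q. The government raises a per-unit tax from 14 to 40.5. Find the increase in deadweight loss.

53.89

Competitive equilibrium: 127 − 7q = 1.1 + 6.4q → q* = 9.3955, p* = 61.2313.
For a per-unit tax t: Δq = t/13.4, so DWL = ½·t·(t/13.4) = t²/26.8.
At t = 14: DWL = 7.313. At t = 40.5: DWL = 61.203.
Increase = 61.203 − 7.313 = 53.89.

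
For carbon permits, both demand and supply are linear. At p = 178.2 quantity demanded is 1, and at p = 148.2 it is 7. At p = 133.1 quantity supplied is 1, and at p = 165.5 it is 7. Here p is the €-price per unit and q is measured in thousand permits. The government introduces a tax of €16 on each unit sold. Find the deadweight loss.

Demand slope = (148.2 − 178.2)/(7 − 1) = −5, so p = 183.2 − 5q.
Supply slope = (165.5 − 133.1)/(7 − 1) = 5.4, so p = 127.7 + 5.4q.
Competitive equilibrium: 183.2 − 5q = 127.7 + 5.4q → q* = 5.3365, p* = 156.5173.
With the tax, the buyer price exceeds the seller price by 16: (183.2 − 5q) − (127.7 + 5.4q) = 16 → q' = 3.7981.
Δq = 5.3365 − 3.7981 = 1.5384; the wedge equals the tax, 16.
Deadweight loss = ½ × 1.5384 × 16 = €12.31 thousand.

€12.31 thousand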